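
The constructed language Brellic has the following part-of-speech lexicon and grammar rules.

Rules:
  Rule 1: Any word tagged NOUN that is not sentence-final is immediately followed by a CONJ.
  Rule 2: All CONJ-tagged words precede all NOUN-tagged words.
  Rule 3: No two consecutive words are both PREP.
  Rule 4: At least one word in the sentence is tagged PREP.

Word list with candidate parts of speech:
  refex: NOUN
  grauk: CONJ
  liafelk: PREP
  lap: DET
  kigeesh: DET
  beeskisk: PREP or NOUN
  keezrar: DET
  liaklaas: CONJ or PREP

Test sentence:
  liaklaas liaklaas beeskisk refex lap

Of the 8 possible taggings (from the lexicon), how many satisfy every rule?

0

Candidates per position — 1:liaklaas {CONJ,PREP}; 2:liaklaas {CONJ,PREP}; 3:beeskisk {PREP,NOUN}; 4:refex {NOUN}; 5:lap {DET}.
There are 8 candidate sequences in total.
Rule 1 cannot be satisfied by any choice of tags from the lexicon.
So there is no consistent tagging.
Count = 0.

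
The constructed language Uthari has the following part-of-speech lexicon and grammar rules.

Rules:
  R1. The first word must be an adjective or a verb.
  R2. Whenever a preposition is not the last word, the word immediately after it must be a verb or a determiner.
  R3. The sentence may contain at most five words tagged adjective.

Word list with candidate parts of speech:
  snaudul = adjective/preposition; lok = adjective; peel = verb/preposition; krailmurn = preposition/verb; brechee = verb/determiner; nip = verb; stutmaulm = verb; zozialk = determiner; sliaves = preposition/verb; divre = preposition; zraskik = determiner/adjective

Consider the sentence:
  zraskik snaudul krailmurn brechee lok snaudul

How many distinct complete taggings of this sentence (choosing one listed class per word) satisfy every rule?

12

Candidates per position — 1:zraskik {determiner,adjective}; 2:snaudul {adjective,preposition}; 3:krailmurn {preposition,verb}; 4:brechee {verb,determiner}; 5:lok {adjective}; 6:snaudul {adjective,preposition}.
There are 32 candidate sequences in total.
Checking each against the rules leaves 12 sequences.
Count = 12.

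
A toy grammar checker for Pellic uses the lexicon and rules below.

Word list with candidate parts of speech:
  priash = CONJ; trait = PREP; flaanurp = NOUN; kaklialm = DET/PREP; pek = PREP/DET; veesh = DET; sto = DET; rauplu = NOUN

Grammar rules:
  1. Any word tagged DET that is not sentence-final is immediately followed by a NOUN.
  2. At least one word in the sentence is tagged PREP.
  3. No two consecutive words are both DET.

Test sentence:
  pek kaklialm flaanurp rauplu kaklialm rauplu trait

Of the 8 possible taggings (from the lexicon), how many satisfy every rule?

4

Candidates per position — 1:pek {PREP,DET}; 2:kaklialm {DET,PREP}; 3:flaanurp {NOUN}; 4:rauplu {NOUN}; 5:kaklialm {DET,PREP}; 6:rauplu {NOUN}; 7:trait {PREP}.
There are 8 candidate sequences in total.
The sequences that satisfy every rule: PREP DET NOUN NOUN DET NOUN PREP; PREP DET NOUN NOUN PREP NOUN PREP; PREP PREP NOUN NOUN DET NOUN PREP; PREP PREP NOUN NOUN PREP NOUN PREP.
Count = 4.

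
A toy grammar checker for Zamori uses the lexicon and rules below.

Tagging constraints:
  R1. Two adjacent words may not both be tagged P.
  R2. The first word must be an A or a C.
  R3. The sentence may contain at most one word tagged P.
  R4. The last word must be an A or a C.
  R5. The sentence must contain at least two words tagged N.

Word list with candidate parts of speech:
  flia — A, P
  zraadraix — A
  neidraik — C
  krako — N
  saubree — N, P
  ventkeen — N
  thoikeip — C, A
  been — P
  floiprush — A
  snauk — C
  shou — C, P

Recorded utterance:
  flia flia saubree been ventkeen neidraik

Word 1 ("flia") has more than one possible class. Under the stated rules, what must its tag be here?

A

Candidates per position — 1:flia {A,P}; 2:flia {A,P}; 3:saubree {N,P}; 4:been {P}; 5:ventkeen {N}; 6:neidraik {C}.
Word 1 cannot be P — rule 2 would then fail for every completion. It is A.
Word 2 cannot be P — rule 3 would then fail for every completion. It is A.
Word 3 cannot be P — rule 1 would then fail for every completion. It is N.
So the tagging must be: A A N P N C.
Check: rule 1 ✓; rule 2 ✓; rule 3 ✓; rule 4 ✓; rule 5 ✓.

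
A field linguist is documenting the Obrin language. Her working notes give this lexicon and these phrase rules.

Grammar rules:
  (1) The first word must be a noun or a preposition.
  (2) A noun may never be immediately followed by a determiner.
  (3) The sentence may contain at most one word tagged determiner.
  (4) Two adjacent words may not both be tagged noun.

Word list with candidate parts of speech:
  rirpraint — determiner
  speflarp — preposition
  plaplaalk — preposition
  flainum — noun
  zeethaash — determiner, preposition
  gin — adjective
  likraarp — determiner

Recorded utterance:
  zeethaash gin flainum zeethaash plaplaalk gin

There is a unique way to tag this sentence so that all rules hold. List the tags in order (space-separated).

preposition adjective noun preposition preposition adjective

Candidates per position — 1:zeethaash {determiner,preposition}; 2:gin {adjective}; 3:flainum {noun}; 4:zeethaash {determiner,preposition}; 5:plaplaalk {preposition}; 6:gin {adjective}.
If word 1 were determiner, no tagging could satisfy rule 1; so word 1 is preposition.
If word 4 were determiner, no tagging could satisfy rule 2; so word 4 is preposition.
The only consistent sequence is: preposition adjective noun preposition preposition adjective.
Check: rule 1 holds; rule 2 holds; rule 3 holds; rule 4 holds.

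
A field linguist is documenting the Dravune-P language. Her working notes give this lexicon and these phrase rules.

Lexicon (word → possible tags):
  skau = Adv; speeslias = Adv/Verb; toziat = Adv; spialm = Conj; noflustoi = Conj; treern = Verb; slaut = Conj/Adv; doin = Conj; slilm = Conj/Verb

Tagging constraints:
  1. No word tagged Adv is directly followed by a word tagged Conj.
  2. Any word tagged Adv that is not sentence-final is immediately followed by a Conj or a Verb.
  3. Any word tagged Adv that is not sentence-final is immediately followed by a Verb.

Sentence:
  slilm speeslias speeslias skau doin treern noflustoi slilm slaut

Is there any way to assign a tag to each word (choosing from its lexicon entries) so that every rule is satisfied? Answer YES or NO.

NO

Candidates per position — 1:slilm {Conj,Verb}; 2:speeslias {Adv,Verb}; 3:speeslias {Adv,Verb}; 4:skau {Adv}; 5:doin {Conj}; 6:treern {Verb}; 7:noflustoi {Conj}; 8:slilm {Conj,Verb}; 9:slaut {Conj,Adv}.
Rule 1 cannot be satisfied by any choice of tags from the lexicon.
So there is no consistent tagging.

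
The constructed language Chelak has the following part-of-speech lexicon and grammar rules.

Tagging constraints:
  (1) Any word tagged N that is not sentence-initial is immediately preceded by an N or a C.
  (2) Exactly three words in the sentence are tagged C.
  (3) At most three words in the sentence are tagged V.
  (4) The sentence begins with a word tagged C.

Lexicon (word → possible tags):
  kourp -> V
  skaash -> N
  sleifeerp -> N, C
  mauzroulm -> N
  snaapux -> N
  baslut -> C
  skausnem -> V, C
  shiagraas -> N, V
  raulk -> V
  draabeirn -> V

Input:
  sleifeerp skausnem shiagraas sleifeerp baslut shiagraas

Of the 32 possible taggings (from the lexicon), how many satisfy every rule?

4

Candidates per position — 1:sleifeerp {N,C}; 2:skausnem {V,C}; 3:shiagraas {N,V}; 4:sleifeerp {N,C}; 5:baslut {C}; 6:shiagraas {N,V}.
There are 32 candidate sequences in total.
The sequences that satisfy every rule: C V V C C N; C V V C C V; C C N N C N; C C N N C V.
Count = 4.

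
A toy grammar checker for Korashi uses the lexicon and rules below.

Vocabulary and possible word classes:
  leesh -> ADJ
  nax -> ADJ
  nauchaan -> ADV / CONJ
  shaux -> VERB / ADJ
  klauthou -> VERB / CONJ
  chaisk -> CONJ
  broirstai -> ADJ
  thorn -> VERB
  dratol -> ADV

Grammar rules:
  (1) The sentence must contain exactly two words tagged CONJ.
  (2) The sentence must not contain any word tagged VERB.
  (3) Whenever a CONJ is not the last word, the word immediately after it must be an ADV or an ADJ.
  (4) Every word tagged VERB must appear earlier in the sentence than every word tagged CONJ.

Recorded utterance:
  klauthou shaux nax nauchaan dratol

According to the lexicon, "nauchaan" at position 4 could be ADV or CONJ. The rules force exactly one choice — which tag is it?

CONJ

Candidates per position — 1:klauthou {VERB,CONJ}; 2:shaux {VERB,ADJ}; 3:nax {ADJ}; 4:nauchaan {ADV,CONJ}; 5:dratol {ADV}.
At position 1, choosing VERB makes rule 1 impossible to satisfy; hence CONJ.
At position 2, choosing VERB makes rule 2 impossible to satisfy; hence ADJ.
At position 4, choosing ADV makes rule 1 impossible to satisfy; hence CONJ.
So the tagging must be: CONJ ADJ ADJ CONJ ADV.
Checking: rule 1 holds; rule 2 holds; rule 3 holds; rule 4 holds.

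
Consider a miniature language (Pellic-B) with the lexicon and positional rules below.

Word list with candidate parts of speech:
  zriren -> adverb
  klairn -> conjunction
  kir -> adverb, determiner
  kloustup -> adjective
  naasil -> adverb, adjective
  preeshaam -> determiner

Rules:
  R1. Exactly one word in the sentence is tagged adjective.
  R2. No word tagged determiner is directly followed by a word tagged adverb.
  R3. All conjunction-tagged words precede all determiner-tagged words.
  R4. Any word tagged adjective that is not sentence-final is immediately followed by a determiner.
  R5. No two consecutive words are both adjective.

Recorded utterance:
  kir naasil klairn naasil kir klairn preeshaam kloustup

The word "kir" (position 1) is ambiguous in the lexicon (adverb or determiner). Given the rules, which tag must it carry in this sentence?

adverb

Candidates per position — 1:kir {adverb,determiner}; 2:naasil {adverb,adjective}; 3:klairn {conjunction}; 4:naasil {adverb,adjective}; 5:kir {adverb,determiner}; 6:klairn {conjunction}; 7:preeshaam {determiner}; 8:kloustup {adjective}.
At position 1, choosing determiner makes rule 3 impossible to satisfy; hence adverb.
At position 2, choosing adjective makes rule 1 impossible to satisfy; hence adverb.
At position 4, choosing adjective makes rule 1 impossible to satisfy; hence adverb.
At position 5, choosing determiner makes rule 3 impossible to satisfy; hence adverb.
That leaves exactly one tagging: adverb adverb conjunction adverb adverb conjunction determiner adjective.
Checking: rule 1 holds; rule 2 holds; rule 3 holds; rule 4 holds; rule 5 holds.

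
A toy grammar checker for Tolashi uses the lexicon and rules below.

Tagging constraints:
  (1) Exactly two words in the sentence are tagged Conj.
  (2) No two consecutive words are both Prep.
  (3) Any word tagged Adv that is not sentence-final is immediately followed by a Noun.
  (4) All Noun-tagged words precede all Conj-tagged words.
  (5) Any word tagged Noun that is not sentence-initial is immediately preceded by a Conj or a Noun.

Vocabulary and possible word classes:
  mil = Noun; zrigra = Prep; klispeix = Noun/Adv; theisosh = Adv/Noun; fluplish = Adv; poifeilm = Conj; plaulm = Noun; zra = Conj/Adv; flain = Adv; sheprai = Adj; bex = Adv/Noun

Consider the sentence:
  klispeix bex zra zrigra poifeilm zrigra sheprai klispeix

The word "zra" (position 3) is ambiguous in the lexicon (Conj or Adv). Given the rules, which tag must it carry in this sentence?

Conj

Candidates per position — 1:klispeix {Noun,Adv}; 2:bex {Adv,Noun}; 3:zra {Conj,Adv}; 4:zrigra {Prep}; 5:poifeilm {Conj}; 6:zrigra {Prep}; 7:sheprai {Adj}; 8:klispeix {Noun,Adv}.
Position 2: Adv is ruled out by rule 3; that leaves Noun.
Position 3: Adv is ruled out by rule 1; that leaves Conj.
Position 8: Noun is ruled out by rule 4; that leaves Adv.
Position 1: Adv is ruled out by rule 5; that leaves Noun.
The only consistent sequence is: Noun Noun Conj Prep Conj Prep Adj Adv.
Verifying each rule — rule 1 ✓; rule 2 ✓; rule 3 ✓; rule 4 ✓; rule 5 ✓.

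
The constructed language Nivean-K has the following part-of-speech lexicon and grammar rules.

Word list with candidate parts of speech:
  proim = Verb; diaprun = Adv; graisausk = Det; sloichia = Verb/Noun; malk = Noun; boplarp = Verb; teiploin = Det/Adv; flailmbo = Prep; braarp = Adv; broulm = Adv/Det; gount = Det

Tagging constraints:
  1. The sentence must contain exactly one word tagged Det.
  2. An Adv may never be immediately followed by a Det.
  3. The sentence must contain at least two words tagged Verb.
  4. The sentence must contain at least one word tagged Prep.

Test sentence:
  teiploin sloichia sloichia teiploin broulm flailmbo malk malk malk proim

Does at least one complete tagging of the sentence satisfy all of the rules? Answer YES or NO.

Candidates per position — 1:teiploin {Det,Adv}; 2:sloichia {Verb,Noun}; 3:sloichia {Verb,Noun}; 4:teiploin {Det,Adv}; 5:broulm {Adv,Det}; 6:flailmbo {Prep}; 7:malk {Noun}; 8:malk {Noun}; 9:malk {Noun}; 10:proim {Verb}.
One satisfying assignment: Det Verb Noun Adv Adv Prep Noun Noun Noun Verb.
Rule-by-rule: rule 1 ✓; rule 2 ✓; rule 3 ✓; rule 4 ✓.

YES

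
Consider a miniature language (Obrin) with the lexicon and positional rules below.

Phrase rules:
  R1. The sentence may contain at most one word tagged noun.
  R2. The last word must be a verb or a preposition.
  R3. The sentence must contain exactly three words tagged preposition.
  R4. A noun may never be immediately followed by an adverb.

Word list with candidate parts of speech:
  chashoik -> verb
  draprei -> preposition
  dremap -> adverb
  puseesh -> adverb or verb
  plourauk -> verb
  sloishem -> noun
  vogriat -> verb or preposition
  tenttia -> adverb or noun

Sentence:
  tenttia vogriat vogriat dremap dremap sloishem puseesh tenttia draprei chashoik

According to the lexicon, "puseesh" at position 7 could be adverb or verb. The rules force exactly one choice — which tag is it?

verb

Candidates per position — 1:tenttia {adverb,noun}; 2:vogriat {verb,preposition}; 3:vogriat {verb,preposition}; 4:dremap {adverb}; 5:dremap {adverb}; 6:sloishem {noun}; 7:puseesh {adverb,verb}; 8:tenttia {adverb,noun}; 9:draprei {preposition}; 10:chashoik {verb}.
Word 1 cannot be noun — rule 1 would then fail for every completion. It is adverb.
Word 2 cannot be verb — rule 3 would then fail for every completion. It is preposition.
Word 3 cannot be verb — rule 3 would then fail for every completion. It is preposition.
Word 7 cannot be adverb — rule 4 would then fail for every completion. It is verb.
Word 8 cannot be noun — rule 1 would then fail for every completion. It is adverb.
That leaves exactly one tagging: adverb preposition preposition adverb adverb noun verb adverb preposition verb.
Check: rule 1 ok; rule 2 ok; rule 3 ok; rule 4 ok.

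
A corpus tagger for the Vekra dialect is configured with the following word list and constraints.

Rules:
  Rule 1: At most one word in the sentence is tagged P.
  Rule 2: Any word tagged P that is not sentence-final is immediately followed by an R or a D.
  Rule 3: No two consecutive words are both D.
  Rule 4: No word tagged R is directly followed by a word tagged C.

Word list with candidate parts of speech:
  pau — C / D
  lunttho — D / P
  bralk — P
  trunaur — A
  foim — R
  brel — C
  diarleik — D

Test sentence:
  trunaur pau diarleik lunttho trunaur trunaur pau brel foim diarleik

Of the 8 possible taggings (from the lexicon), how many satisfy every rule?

0

Candidates per position — 1:trunaur {A}; 2:pau {C,D}; 3:diarleik {D}; 4:lunttho {D,P}; 5:trunaur {A}; 6:trunaur {A}; 7:pau {C,D}; 8:brel {C}; 9:foim {R}; 10:diarleik {D}.
There are 8 candidate sequences in total.
Every candidate sequence violates at least one rule; no consistent tagging exists.
Count = 0.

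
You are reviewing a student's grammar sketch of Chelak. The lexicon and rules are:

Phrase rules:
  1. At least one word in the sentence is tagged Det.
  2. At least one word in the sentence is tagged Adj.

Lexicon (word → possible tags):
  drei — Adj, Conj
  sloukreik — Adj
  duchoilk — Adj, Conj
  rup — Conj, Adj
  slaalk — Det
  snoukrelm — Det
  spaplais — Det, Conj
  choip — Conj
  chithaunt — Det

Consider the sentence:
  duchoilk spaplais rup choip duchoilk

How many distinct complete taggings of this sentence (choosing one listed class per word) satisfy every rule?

7

Candidates per position — 1:duchoilk {Adj,Conj}; 2:spaplais {Det,Conj}; 3:rup {Conj,Adj}; 4:choip {Conj}; 5:duchoilk {Adj,Conj}.
There are 16 candidate sequences in total.
Checking each against the rules leaves 7 sequences.
Count = 7.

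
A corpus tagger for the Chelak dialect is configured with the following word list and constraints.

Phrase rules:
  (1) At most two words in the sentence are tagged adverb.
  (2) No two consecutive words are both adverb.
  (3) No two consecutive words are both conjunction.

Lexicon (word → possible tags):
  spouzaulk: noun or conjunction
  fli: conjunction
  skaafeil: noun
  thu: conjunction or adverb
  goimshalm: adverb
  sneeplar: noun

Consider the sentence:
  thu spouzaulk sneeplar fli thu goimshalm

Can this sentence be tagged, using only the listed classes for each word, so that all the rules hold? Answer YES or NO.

Candidates per position — 1:thu {conjunction,adverb}; 2:spouzaulk {noun,conjunction}; 3:sneeplar {noun}; 4:fli {conjunction}; 5:thu {conjunction,adverb}; 6:goimshalm {adverb}.
Every candidate sequence violates at least one rule; no consistent tagging exists.

NO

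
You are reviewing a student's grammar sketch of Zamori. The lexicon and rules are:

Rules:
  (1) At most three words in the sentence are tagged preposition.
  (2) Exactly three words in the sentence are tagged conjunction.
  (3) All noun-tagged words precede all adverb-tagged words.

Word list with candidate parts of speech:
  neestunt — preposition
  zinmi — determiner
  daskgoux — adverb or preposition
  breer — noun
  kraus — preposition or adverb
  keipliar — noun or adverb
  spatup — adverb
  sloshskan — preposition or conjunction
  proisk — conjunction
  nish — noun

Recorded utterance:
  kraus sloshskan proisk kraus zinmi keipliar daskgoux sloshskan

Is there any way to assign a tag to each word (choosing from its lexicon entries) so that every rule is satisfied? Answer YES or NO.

YES

Candidates per position — 1:kraus {preposition,adverb}; 2:sloshskan {preposition,conjunction}; 3:proisk {conjunction}; 4:kraus {preposition,adverb}; 5:zinmi {determiner}; 6:keipliar {noun,adverb}; 7:daskgoux {adverb,preposition}; 8:sloshskan {preposition,conjunction}.
One satisfying assignment: preposition conjunction conjunction preposition determiner adverb adverb conjunction.
Check: rule 1 satisfied; rule 2 satisfied; rule 3 satisfied.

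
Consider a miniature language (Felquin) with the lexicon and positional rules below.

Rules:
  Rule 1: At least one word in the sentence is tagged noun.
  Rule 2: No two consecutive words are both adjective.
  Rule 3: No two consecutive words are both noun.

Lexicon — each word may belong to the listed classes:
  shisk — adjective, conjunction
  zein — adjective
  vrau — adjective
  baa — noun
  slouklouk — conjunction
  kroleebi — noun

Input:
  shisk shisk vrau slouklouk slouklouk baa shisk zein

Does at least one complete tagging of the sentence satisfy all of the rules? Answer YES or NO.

Candidates per position — 1:shisk {adjective,conjunction}; 2:shisk {adjective,conjunction}; 3:vrau {adjective}; 4:slouklouk {conjunction}; 5:slouklouk {conjunction}; 6:baa {noun}; 7:shisk {adjective,conjunction}; 8:zein {adjective}.
One satisfying assignment: conjunction conjunction adjective conjunction conjunction noun conjunction adjective.
Verifying each rule — rule 1 holds; rule 2 holds; rule 3 holds.

YES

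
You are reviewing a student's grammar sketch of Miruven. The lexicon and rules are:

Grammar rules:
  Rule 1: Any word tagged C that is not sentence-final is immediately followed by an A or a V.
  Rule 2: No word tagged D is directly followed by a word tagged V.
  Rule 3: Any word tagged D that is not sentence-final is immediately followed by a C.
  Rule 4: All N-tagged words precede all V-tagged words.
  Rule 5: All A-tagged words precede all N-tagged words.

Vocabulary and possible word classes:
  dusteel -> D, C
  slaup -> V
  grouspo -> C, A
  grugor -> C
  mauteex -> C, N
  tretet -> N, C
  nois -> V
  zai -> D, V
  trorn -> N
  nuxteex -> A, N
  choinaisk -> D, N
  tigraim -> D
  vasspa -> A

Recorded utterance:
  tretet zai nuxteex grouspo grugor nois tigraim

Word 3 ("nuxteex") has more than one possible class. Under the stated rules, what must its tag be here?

Candidates per position — 1:tretet {N,C}; 2:zai {D,V}; 3:nuxteex {A,N}; 4:grouspo {C,A}; 5:grugor {C}; 6:nois {V}; 7:tigraim {D}.
Position 2: tagging it D would leave rule 3 unsatisfiable, so it must be V.
Position 3: tagging it N would leave rule 4 unsatisfiable, so it must be A.
Position 4: tagging it C would leave rule 1 unsatisfiable, so it must be A.
Position 1: tagging it N would leave rule 5 unsatisfiable, so it must be C.
The only consistent sequence is: C V A A C V D.
Rule-by-rule: rule 1 ok; rule 2 ok; rule 3 ok; rule 4 ok; rule 5 ok.

A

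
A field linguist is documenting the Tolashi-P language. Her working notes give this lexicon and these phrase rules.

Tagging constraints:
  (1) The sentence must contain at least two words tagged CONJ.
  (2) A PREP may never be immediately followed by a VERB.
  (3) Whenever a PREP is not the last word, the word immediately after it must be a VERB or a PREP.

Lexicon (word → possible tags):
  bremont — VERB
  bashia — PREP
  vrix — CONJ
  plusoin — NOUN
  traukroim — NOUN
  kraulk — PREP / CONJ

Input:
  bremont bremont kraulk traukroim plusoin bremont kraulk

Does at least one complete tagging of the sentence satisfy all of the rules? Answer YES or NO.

YES

Candidates per position — 1:bremont {VERB}; 2:bremont {VERB}; 3:kraulk {PREP,CONJ}; 4:traukroim {NOUN}; 5:plusoin {NOUN}; 6:bremont {VERB}; 7:kraulk {PREP,CONJ}.
One satisfying assignment: VERB VERB CONJ NOUN NOUN VERB CONJ.
Rule-by-rule: rule 1 satisfied; rule 2 satisfied; rule 3 satisfied.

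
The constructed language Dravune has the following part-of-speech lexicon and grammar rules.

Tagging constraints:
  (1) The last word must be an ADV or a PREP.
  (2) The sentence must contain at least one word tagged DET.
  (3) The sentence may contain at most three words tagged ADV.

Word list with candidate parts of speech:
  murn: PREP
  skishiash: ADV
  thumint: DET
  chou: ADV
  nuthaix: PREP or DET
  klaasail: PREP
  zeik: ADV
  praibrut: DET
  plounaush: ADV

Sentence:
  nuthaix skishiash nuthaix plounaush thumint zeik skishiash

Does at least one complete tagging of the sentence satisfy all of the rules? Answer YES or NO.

NO

Candidates per position — 1:nuthaix {PREP,DET}; 2:skishiash {ADV}; 3:nuthaix {PREP,DET}; 4:plounaush {ADV}; 5:thumint {DET}; 6:zeik {ADV}; 7:skishiash {ADV}.
Rule 3 cannot be satisfied by any choice of tags from the lexicon.
So there is no consistent tagging.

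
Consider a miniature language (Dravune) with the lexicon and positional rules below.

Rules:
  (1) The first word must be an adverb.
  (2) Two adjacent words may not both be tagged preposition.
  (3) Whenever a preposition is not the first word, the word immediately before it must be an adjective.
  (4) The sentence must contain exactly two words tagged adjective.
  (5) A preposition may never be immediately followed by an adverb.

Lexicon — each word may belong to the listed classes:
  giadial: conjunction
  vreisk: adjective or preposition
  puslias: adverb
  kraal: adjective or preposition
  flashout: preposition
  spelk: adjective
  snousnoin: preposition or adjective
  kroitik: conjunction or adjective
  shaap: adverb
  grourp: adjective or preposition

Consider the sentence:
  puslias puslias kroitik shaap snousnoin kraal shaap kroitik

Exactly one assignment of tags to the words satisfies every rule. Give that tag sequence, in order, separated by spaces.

adverb adverb conjunction adverb adjective adjective adverb conjunction

Candidates per position — 1:puslias {adverb}; 2:puslias {adverb}; 3:kroitik {conjunction,adjective}; 4:shaap {adverb}; 5:snousnoin {preposition,adjective}; 6:kraal {adjective,preposition}; 7:shaap {adverb}; 8:kroitik {conjunction,adjective}.
If word 5 were preposition, no tagging could satisfy rule 3; so word 5 is adjective.
If word 6 were preposition, no tagging could satisfy rule 5; so word 6 is adjective.
If word 8 were adjective, no tagging could satisfy rule 4; so word 8 is conjunction.
If word 3 were adjective, no tagging could satisfy rule 4; so word 3 is conjunction.
The unique satisfying tagging is: adverb adverb conjunction adverb adjective adjective adverb conjunction.
Rule-by-rule: rule 1 ok; rule 2 ok; rule 3 ok; rule 4 ok; rule 5 ok.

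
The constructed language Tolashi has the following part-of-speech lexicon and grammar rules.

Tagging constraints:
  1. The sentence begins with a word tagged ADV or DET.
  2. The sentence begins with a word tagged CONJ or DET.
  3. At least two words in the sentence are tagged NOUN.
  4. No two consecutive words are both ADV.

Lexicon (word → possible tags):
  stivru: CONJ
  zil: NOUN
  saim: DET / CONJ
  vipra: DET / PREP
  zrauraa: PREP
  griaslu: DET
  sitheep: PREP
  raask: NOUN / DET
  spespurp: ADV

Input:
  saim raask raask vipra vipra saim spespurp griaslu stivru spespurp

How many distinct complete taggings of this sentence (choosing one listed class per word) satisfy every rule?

8

Candidates per position — 1:saim {DET,CONJ}; 2:raask {NOUN,DET}; 3:raask {NOUN,DET}; 4:vipra {DET,PREP}; 5:vipra {DET,PREP}; 6:saim {DET,CONJ}; 7:spespurp {ADV}; 8:griaslu {DET}; 9:stivru {CONJ}; 10:spespurp {ADV}.
There are 64 candidate sequences in total.
Checking each against the rules leaves 8 sequences.
Count = 8.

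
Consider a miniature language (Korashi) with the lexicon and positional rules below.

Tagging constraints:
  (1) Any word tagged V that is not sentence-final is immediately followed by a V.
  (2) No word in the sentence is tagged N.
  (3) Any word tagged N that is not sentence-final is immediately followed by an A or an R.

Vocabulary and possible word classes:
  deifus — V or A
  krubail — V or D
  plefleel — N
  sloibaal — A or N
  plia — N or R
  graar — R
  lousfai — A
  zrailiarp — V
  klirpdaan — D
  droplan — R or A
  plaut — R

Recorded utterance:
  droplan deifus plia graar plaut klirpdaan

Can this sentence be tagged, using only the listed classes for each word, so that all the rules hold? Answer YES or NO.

Candidates per position — 1:droplan {R,A}; 2:deifus {V,A}; 3:plia {N,R}; 4:graar {R}; 5:plaut {R}; 6:klirpdaan {D}.
One satisfying assignment: R A R R R D.
Rule-by-rule: rule 1 ok; rule 2 ok; rule 3 ok.

YES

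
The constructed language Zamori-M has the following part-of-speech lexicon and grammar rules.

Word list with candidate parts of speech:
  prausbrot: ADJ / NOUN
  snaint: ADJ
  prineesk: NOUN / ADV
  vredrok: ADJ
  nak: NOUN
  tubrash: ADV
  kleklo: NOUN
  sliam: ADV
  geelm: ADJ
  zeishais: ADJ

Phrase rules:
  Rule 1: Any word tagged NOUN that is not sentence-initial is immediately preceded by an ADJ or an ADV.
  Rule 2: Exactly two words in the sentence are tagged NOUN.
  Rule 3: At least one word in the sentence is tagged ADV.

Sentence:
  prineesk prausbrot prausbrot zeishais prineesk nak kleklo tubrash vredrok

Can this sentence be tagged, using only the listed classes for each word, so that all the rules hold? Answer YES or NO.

Candidates per position — 1:prineesk {NOUN,ADV}; 2:prausbrot {ADJ,NOUN}; 3:prausbrot {ADJ,NOUN}; 4:zeishais {ADJ}; 5:prineesk {NOUN,ADV}; 6:nak {NOUN}; 7:kleklo {NOUN}; 8:tubrash {ADV}; 9:vredrok {ADJ}.
Rule 1 cannot be satisfied by any choice of tags from the lexicon.
So there is no consistent tagging.

NO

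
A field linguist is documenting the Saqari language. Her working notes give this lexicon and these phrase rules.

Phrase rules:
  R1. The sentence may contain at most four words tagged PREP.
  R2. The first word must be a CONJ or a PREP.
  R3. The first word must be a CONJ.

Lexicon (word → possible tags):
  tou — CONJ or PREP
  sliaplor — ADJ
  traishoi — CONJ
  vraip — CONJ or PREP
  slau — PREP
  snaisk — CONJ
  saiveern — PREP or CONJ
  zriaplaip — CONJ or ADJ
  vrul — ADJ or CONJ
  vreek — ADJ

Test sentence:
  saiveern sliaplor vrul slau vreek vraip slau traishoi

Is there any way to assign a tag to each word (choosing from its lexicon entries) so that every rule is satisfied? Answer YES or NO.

YES

Candidates per position — 1:saiveern {PREP,CONJ}; 2:sliaplor {ADJ}; 3:vrul {ADJ,CONJ}; 4:slau {PREP}; 5:vreek {ADJ}; 6:vraip {CONJ,PREP}; 7:slau {PREP}; 8:traishoi {CONJ}.
One satisfying assignment: CONJ ADJ ADJ PREP ADJ CONJ PREP CONJ.
Checking: rule 1 ok; rule 2 ok; rule 3 ok.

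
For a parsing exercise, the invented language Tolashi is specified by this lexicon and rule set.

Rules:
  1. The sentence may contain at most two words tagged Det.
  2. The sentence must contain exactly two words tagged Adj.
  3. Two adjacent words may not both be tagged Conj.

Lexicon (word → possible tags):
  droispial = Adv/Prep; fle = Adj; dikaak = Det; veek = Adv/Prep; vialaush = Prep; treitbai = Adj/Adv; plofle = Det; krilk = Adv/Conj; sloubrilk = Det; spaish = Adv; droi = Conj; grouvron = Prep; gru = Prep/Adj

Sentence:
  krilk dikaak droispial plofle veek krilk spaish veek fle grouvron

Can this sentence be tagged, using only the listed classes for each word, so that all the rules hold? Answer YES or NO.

NO

Candidates per position — 1:krilk {Adv,Conj}; 2:dikaak {Det}; 3:droispial {Adv,Prep}; 4:plofle {Det}; 5:veek {Adv,Prep}; 6:krilk {Adv,Conj}; 7:spaish {Adv}; 8:veek {Adv,Prep}; 9:fle {Adj}; 10:grouvron {Prep}.
Rule 2 cannot be satisfied by any choice of tags from the lexicon.
So there is no consistent tagging.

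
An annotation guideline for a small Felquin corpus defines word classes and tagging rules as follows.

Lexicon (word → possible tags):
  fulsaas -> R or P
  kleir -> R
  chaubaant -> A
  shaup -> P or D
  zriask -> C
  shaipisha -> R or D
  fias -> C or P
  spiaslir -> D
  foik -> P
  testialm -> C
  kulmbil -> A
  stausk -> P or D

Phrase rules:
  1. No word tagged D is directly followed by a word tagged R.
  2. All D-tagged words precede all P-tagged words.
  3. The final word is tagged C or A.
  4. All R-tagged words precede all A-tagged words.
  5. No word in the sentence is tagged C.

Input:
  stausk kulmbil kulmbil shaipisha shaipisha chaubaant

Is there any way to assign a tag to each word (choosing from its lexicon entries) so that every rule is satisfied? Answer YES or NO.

YES

Candidates per position — 1:stausk {P,D}; 2:kulmbil {A}; 3:kulmbil {A}; 4:shaipisha {R,D}; 5:shaipisha {R,D}; 6:chaubaant {A}.
One satisfying assignment: D A A D D A.
Checking: rule 1 holds; rule 2 holds; rule 3 holds; rule 4 holds; rule 5 holds.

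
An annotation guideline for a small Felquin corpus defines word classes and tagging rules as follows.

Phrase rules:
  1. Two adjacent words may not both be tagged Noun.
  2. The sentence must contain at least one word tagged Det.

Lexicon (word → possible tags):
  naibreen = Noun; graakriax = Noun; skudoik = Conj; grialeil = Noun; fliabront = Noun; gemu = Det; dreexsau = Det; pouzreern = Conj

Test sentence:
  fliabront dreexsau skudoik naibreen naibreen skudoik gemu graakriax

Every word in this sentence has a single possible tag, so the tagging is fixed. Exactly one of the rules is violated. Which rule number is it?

Fixed tagging: Noun Det Conj Noun Noun Conj Det Noun.
Checking each rule: R1 violated, R2 holds.
Only rule 1 fails.

1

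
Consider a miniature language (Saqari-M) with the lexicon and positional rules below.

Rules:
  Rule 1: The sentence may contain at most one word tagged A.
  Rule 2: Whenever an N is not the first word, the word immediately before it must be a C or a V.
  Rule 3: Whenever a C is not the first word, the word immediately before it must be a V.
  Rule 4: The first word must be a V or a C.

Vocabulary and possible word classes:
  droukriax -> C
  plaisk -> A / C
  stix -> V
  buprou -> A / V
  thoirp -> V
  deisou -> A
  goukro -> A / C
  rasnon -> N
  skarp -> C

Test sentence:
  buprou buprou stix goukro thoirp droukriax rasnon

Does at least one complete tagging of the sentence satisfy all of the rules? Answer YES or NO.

YES

Candidates per position — 1:buprou {A,V}; 2:buprou {A,V}; 3:stix {V}; 4:goukro {A,C}; 5:thoirp {V}; 6:droukriax {C}; 7:rasnon {N}.
One satisfying assignment: V V V A V C N.
Check: rule 1 ✓; rule 2 ✓; rule 3 ✓; rule 4 ✓.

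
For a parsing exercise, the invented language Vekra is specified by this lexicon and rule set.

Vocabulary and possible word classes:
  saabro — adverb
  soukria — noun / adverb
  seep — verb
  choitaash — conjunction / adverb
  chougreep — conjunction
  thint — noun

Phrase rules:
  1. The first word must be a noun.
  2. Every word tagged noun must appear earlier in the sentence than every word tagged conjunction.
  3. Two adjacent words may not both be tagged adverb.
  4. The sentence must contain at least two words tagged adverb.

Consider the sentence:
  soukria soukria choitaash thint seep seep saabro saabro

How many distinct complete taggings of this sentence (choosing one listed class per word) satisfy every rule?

Candidates per position — 1:soukria {noun,adverb}; 2:soukria {noun,adverb}; 3:choitaash {conjunction,adverb}; 4:thint {noun}; 5:seep {verb}; 6:seep {verb}; 7:saabro {adverb}; 8:saabro {adverb}.
There are 8 candidate sequences in total.
Rule 3 cannot be satisfied by any choice of tags from the lexicon.
So there is no consistent tagging.
Count = 0.

0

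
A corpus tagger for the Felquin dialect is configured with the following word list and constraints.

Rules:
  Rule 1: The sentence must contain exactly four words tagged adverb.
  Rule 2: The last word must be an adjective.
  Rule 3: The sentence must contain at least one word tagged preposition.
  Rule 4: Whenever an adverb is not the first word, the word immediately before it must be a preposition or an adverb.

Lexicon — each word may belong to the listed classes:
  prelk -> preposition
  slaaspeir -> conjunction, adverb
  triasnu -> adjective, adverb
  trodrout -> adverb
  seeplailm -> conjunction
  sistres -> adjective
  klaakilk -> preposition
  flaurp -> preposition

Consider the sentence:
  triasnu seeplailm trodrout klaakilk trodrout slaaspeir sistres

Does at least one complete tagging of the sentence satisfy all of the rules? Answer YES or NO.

NO

Candidates per position — 1:triasnu {adjective,adverb}; 2:seeplailm {conjunction}; 3:trodrout {adverb}; 4:klaakilk {preposition}; 5:trodrout {adverb}; 6:slaaspeir {conjunction,adverb}; 7:sistres {adjective}.
Rule 4 cannot be satisfied by any choice of tags from the lexicon.
So there is no consistent tagging.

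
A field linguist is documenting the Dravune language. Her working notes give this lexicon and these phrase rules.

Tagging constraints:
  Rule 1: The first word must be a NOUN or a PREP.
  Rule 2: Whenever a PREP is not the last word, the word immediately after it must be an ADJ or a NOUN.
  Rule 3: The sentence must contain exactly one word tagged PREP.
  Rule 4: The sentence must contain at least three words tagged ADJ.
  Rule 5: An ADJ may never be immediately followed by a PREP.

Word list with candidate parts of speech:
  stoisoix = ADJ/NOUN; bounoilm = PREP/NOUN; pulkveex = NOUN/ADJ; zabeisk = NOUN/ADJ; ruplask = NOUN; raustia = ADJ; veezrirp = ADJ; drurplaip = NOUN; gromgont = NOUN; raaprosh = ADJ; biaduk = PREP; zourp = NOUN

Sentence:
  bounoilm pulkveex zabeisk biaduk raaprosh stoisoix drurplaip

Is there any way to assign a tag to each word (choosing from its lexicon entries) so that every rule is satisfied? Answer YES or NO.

YES

Candidates per position — 1:bounoilm {PREP,NOUN}; 2:pulkveex {NOUN,ADJ}; 3:zabeisk {NOUN,ADJ}; 4:biaduk {PREP}; 5:raaprosh {ADJ}; 6:stoisoix {ADJ,NOUN}; 7:drurplaip {NOUN}.
One satisfying assignment: NOUN ADJ NOUN PREP ADJ ADJ NOUN.
Check: rule 1 ✓; rule 2 ✓; rule 3 ✓; rule 4 ✓; rule 5 ✓.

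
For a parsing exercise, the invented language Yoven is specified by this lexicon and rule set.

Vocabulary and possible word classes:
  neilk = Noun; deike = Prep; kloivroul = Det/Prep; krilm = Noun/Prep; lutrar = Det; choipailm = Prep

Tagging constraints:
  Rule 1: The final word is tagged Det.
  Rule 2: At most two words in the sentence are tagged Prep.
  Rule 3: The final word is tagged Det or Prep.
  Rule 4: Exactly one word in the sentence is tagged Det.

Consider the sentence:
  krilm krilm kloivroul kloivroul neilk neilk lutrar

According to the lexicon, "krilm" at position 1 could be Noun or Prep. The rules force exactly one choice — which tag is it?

Noun

Candidates per position — 1:krilm {Noun,Prep}; 2:krilm {Noun,Prep}; 3:kloivroul {Det,Prep}; 4:kloivroul {Det,Prep}; 5:neilk {Noun}; 6:neilk {Noun}; 7:lutrar {Det}.
Position 3: tagging it Det would leave rule 4 unsatisfiable, so it must be Prep.
Position 4: tagging it Det would leave rule 4 unsatisfiable, so it must be Prep.
Position 1: tagging it Prep would leave rule 2 unsatisfiable, so it must be Noun.
Position 2: tagging it Prep would leave rule 2 unsatisfiable, so it must be Noun.
That leaves exactly one tagging: Noun Noun Prep Prep Noun Noun Det.
Check: rule 1 holds; rule 2 holds; rule 3 holds; rule 4 holds.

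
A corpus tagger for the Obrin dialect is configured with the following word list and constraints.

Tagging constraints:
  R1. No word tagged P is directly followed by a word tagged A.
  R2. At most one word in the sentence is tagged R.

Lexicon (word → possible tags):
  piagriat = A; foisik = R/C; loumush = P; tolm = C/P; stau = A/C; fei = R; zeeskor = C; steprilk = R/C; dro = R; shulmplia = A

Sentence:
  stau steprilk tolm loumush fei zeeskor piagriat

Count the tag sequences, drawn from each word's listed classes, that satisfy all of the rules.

4

Candidates per position — 1:stau {A,C}; 2:steprilk {R,C}; 3:tolm {C,P}; 4:loumush {P}; 5:fei {R}; 6:zeeskor {C}; 7:piagriat {A}.
There are 8 candidate sequences in total.
The sequences that satisfy every rule: A C C P R C A; A C P P R C A; C C C P R C A; C C P P R C A.
Count = 4.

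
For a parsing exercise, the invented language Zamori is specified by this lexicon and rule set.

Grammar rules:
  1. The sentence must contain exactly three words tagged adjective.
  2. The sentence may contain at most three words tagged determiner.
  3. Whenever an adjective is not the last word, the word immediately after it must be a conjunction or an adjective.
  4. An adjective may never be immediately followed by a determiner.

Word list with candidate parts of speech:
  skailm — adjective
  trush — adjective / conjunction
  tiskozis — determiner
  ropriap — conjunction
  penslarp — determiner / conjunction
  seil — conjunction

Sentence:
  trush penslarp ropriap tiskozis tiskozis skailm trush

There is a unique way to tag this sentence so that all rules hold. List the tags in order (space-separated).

adjective conjunction conjunction determiner determiner adjective adjective

Candidates per position — 1:trush {adjective,conjunction}; 2:penslarp {determiner,conjunction}; 3:ropriap {conjunction}; 4:tiskozis {determiner}; 5:tiskozis {determiner}; 6:skailm {adjective}; 7:trush {adjective,conjunction}.
Position 1: conjunction is ruled out by rule 1; that leaves adjective.
Position 2: determiner is ruled out by rule 3; that leaves conjunction.
Position 7: conjunction is ruled out by rule 1; that leaves adjective.
The only consistent sequence is: adjective conjunction conjunction determiner determiner adjective adjective.
Check: rule 1 ✓; rule 2 ✓; rule 3 ✓; rule 4 ✓.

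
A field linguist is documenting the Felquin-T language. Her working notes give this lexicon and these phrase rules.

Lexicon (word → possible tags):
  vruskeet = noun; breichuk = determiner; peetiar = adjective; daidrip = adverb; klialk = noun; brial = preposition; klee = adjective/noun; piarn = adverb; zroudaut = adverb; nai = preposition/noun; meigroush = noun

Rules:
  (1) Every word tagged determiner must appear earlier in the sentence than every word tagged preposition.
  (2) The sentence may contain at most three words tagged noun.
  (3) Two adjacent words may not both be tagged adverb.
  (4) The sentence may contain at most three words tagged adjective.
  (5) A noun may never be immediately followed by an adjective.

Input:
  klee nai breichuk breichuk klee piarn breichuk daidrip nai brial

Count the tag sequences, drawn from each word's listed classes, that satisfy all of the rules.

Candidates per position — 1:klee {adjective,noun}; 2:nai {preposition,noun}; 3:breichuk {determiner}; 4:breichuk {determiner}; 5:klee {adjective,noun}; 6:piarn {adverb}; 7:breichuk {determiner}; 8:daidrip {adverb}; 9:nai {preposition,noun}; 10:brial {preposition}.
There are 16 candidate sequences in total.
Checking each against the rules leaves 7 sequences.
Count = 7.

7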